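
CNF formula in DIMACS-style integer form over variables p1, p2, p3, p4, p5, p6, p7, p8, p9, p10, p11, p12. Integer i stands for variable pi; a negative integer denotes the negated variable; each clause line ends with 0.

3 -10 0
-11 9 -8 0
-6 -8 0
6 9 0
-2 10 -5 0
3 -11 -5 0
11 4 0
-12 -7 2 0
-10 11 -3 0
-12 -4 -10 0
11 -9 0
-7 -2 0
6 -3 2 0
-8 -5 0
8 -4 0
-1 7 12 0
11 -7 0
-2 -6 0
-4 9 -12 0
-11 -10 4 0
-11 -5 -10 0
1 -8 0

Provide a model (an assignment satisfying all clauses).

p1 = False, p2 = True, p3 = False, p4 = False, p5 = False, p6 = False, p7 = False, p8 = False, p9 = True, p10 = False, p11 = True, p12 = True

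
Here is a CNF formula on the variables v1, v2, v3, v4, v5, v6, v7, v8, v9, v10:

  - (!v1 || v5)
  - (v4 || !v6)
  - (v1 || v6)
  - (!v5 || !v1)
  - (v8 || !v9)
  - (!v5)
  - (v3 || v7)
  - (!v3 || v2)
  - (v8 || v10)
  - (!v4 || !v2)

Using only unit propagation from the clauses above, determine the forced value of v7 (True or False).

True

(!v5) stands alone — v5 = False.
In (!v1 || v5), v5 is now false; !v1 must hold, so v1 = False.
(v1 || v6) with v1 = False leaves only v6, so v6 = True.
In (v4 || !v6), !v6 is now false; v4 must hold, so v4 = True.
(!v4 || !v2) with v4 = True leaves only !v2, so v2 = False.
From (v2 || !v3) and v2 = False: v3 = False.
(v7 || v3) with v3 = False leaves only v7, so v7 = True.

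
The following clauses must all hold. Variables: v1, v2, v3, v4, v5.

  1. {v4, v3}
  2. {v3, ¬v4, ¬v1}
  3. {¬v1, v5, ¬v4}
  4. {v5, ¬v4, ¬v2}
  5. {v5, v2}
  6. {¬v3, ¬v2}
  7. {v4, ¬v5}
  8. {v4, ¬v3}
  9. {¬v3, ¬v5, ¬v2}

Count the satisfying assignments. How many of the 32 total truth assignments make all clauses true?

Satisfying assignments:
  v1=0 v2=0 v3=0 v4=1 v5=1
  v1=0 v2=0 v3=1 v4=1 v5=1
  v1=0 v2=1 v3=0 v4=1 v5=1
  v1=1 v2=0 v3=1 v4=1 v5=1
Count: 4.

4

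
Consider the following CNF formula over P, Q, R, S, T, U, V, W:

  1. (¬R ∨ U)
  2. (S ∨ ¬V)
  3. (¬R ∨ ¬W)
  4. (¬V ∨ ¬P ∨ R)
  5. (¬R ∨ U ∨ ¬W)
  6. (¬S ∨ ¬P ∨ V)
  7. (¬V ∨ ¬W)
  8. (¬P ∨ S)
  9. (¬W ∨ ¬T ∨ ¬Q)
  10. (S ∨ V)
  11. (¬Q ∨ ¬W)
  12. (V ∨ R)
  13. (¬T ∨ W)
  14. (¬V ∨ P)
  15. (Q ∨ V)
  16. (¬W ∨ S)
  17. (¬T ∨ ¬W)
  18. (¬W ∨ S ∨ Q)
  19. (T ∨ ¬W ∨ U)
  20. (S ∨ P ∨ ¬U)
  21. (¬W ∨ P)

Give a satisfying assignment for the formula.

P=1, Q=1, R=1, S=1, T=0, U=1, V=1, W=0

Set P = True and propagate.
  then S is forced to True.
  then V is forced to True.
  then R is forced to True.
  then U is forced to True.
  then W is forced to False.
  then T is forced to False.
Q is now unconstrained; take Q = True.
Every clause has at least one true literal under this assignment.
Check each clause:
  1. (U ∨ ¬R) — U is true.
  2. (¬V ∨ S) — S is true.
  3. (¬W ∨ ¬R) — ¬W is true.
  4. (¬V ∨ ¬P ∨ R) — R is true.
  5. (U ∨ ¬W ∨ ¬R) — ¬W is true.
  6. (¬S ∨ ¬P ∨ V) — V is true.
  7. (¬W ∨ ¬V) — ¬W is true.
  8. (S ∨ ¬P) — S is true.
  9. (¬W ∨ ¬T ∨ ¬Q) — ¬W is true.
  10. (V ∨ S) — S is true.
  11. (¬W ∨ ¬Q) — ¬W is true.
  12. (R ∨ V) — R is true.
  13. (W ∨ ¬T) — ¬T is true.
  14. (P ∨ ¬V) — P is true.
  15. (V ∨ Q) — Q is true.
  16. (¬W ∨ S) — ¬W is true.
  17. (¬T ∨ ¬W) — ¬W is true.
  18. (Q ∨ ¬W ∨ S) — ¬W is true.
  19. (U ∨ T ∨ ¬W) — ¬W is true.
  20. (S ∨ P ∨ ¬U) — P is true.
  21. (¬W ∨ P) — ¬W is true.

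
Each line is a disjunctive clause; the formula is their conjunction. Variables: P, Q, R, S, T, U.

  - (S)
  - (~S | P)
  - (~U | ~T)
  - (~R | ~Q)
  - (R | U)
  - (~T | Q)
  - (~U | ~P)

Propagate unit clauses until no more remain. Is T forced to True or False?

False

(S) is a unit clause: S = True.
From (P | ~S) and S = True: P = True.
(~P | ~U): since P = True, the clause reduces to (~U). U = False.
(U | R) with U = False leaves only R, so R = True.
In (~R | ~Q), ~R is now false; ~Q must hold, so Q = False.
From (Q | ~T) and Q = False: T = False.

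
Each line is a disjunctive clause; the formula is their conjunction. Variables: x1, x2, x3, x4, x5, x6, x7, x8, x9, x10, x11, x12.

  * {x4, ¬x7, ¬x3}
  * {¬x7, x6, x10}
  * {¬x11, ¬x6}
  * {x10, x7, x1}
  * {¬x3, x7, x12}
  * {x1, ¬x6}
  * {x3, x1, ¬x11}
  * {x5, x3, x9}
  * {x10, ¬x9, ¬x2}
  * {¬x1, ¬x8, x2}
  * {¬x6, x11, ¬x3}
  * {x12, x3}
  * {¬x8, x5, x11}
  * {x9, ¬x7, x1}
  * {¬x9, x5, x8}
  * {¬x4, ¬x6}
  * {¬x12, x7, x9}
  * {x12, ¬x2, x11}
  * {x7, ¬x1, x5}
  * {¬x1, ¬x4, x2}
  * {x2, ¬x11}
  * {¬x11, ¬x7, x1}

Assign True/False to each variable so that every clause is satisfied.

Pure literal: x5 appears only positively; assign x5 = True.
Pure literal: x10 appears only positively; assign x10 = True.
Branch on x1: take x1 = False.
  then x6 is forced to False.
For the remaining variables, x2 = True, x3 = True, x4 = False, x7 = False, x8 = True, x9 = True, x11 = True, x12 = True works.
Check each clause:
  1. {¬x7, x4, ¬x3} — ¬x7 is true.
  2. {x6, ¬x7, x10} — ¬x7 is true.
  3. {¬x6, ¬x11} — ¬x6 is true.
  4. {x10, x7, x1} — x10 is true.
  5. {x12, ¬x3, x7} — x12 is true.
  6. {¬x6, x1} — ¬x6 is true.
  7. {x3, ¬x11, x1} — x3 is true.
  8. {x3, x9, x5} — x9 is true.
  9. {¬x9, x10, ¬x2} — x10 is true.
  10. {¬x8, x2, ¬x1} — x2 is true.
  11. {¬x6, x11, ¬x3} — ¬x6 is true.
  12. {x12, x3} — x3 is true.
  13. {x5, x11, ¬x8} — x11 is true.
  14. {x1, ¬x7, x9} — ¬x7 is true.
  15. {x8, ¬x9, x5} — x8 is true.
  16. {¬x4, ¬x6} — ¬x6 is true.
  17. {¬x12, x9, x7} — x9 is true.
  18. {x12, ¬x2, x11} — x11 is true.
  19. {x5, x7, ¬x1} — x5 is true.
  20. {¬x1, x2, ¬x4} — x2 is true.
  21. {¬x11, x2} — x2 is true.
  22. {x1, ¬x7, ¬x11} — ¬x7 is true.

x1 = False  x2 = True  x3 = True  x4 = False  x5 = True  x6 = False  x7 = False  x8 = True  x9 = True  x10 = True  x11 = True  x12 = True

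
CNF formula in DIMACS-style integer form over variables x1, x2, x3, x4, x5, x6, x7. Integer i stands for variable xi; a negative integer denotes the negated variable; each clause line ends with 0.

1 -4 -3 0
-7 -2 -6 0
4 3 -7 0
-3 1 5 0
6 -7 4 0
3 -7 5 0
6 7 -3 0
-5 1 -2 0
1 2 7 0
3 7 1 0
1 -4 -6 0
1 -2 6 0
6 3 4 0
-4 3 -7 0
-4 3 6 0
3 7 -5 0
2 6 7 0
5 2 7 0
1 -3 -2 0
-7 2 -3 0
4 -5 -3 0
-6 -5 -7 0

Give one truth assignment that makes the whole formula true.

x1=True, x2=True, x3=False, x4=False, x5=False, x6=True, x7=False

x1 occurs only positively in the remaining clauses — set x1 = True.
Try x2 = True.
Branch on x3: take x3 = False.
For the remaining variables, x4 = False, x5 = False, x6 = True, x7 = False works.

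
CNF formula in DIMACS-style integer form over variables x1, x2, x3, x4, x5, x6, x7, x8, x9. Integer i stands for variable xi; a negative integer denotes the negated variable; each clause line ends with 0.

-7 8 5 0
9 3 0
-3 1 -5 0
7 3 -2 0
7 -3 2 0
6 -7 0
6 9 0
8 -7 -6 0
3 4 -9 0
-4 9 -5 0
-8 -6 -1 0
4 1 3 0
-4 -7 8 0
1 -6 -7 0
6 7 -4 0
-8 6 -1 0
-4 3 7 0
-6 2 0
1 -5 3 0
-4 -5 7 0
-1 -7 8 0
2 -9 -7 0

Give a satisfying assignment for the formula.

x1 = True  x2 = True  x3 = True  x4 = True  x5 = False  x6 = True  x7 = False  x8 = False  x9 = False

Check each clause:
  1. (x8 OR x5 OR NOT x7) — NOT x7 is true.
  2. (x3 OR x9) — x3 is true.
  3. (NOT x5 OR x1 OR NOT x3) — x1 is true.
  4. (NOT x2 OR x3 OR x7) — x3 is true.
  5. (NOT x3 OR x7 OR x2) — x2 is true.
  6. (x6 OR NOT x7) — NOT x7 is true.
  7. (x6 OR x9) — x6 is true.
  8. (NOT x7 OR NOT x6 OR x8) — NOT x7 is true.
  9. (x3 OR NOT x9 OR x4) — x3 is true.
  10. (NOT x4 OR NOT x5 OR x9) — NOT x5 is true.
  11. (NOT x6 OR NOT x1 OR NOT x8) — NOT x8 is true.
  12. (x4 OR x1 OR x3) — x1 is true.
  13. (NOT x7 OR x8 OR NOT x4) — NOT x7 is true.
  14. (NOT x6 OR x1 OR NOT x7) — NOT x7 is true.
  15. (x6 OR x7 OR NOT x4) — x6 is true.
  16. (NOT x1 OR NOT x8 OR x6) — NOT x8 is true.
  17. (x3 OR x7 OR NOT x4) — x3 is true.
  18. (x2 OR NOT x6) — x2 is true.
  19. (x3 OR NOT x5 OR x1) — x3 is true.
  20. (NOT x5 OR NOT x4 OR x7) — NOT x5 is true.
  21. (NOT x7 OR NOT x1 OR x8) — NOT x7 is true.
  22. (NOT x9 OR NOT x7 OR x2) — NOT x7 is true.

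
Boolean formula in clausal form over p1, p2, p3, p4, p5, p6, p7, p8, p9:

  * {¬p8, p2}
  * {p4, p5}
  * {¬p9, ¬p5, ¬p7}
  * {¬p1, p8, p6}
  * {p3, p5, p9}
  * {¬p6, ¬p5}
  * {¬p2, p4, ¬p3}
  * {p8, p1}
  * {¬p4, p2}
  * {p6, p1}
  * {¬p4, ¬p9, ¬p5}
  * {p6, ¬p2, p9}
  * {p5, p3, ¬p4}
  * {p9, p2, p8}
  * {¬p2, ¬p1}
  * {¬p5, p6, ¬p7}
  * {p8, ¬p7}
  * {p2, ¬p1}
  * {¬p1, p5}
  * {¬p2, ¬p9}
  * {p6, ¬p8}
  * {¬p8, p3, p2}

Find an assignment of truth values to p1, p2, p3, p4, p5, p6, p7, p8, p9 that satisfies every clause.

p1 = False, p2 = True, p3 = True, p4 = True, p5 = False, p6 = True, p7 = False, p8 = True, p9 = False

Check each clause:
  1. {p2, ¬p8} — p2 is true.
  2. {p4, p5} — p4 is true.
  3. {¬p9, ¬p5, ¬p7} — ¬p7 is true.
  4. {p8, p6, ¬p1} — p8 is true.
  5. {p5, p3, p9} — p3 is true.
  6. {¬p5, ¬p6} — ¬p5 is true.
  7. {¬p2, ¬p3, p4} — p4 is true.
  8. {p8, p1} — p8 is true.
  9. {¬p4, p2} — p2 is true.
  10. {p1, p6} — p6 is true.
  11. {¬p4, ¬p9, ¬p5} — ¬p5 is true.
  12. {¬p2, p6, p9} — p6 is true.
  13. {¬p4, p3, p5} — p3 is true.
  14. {p8, p9, p2} — p8 is true.
  15. {¬p2, ¬p1} — ¬p1 is true.
  16. {p6, ¬p5, ¬p7} — ¬p7 is true.
  17. {p8, ¬p7} — p8 is true.
  18. {¬p1, p2} — p2 is true.
  19. {¬p1, p5} — ¬p1 is true.
  20. {¬p9, ¬p2} — ¬p9 is true.
  21. {p6, ¬p8} — p6 is true.
  22. {p3, ¬p8, p2} — p2 is true.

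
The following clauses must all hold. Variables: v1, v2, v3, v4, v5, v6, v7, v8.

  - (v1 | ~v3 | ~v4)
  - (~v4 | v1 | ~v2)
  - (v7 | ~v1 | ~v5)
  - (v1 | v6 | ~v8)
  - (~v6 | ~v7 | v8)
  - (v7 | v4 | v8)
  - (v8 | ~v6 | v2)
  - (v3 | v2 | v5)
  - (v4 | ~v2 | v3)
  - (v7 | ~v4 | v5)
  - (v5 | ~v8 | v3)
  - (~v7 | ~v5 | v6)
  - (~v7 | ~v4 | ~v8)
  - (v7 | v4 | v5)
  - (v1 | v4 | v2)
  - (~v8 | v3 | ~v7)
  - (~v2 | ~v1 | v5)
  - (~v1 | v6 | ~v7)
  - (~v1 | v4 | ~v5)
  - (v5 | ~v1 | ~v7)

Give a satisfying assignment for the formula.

v1=F  v2=T  v3=T  v4=F  v5=T  v6=T  v7=F  v8=T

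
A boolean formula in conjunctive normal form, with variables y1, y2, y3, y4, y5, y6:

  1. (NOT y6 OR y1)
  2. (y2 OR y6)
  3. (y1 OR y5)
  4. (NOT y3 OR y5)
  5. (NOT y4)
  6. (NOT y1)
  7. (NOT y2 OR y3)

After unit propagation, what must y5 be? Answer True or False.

True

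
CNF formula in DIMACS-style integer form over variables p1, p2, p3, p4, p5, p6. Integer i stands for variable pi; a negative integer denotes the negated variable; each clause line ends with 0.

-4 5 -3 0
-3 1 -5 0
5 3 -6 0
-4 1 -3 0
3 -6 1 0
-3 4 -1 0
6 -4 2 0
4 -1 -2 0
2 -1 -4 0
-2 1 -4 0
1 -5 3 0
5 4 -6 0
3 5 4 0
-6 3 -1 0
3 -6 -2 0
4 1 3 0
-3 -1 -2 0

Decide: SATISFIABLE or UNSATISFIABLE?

Set p1 = True and propagate.
Try p2 = True.
  then p4 is forced to True.
  then p3 is forced to False.
  then p6 is forced to False.
p5 is now unconstrained; take p5 = True.
So p1 = T, p2 = T, p3 = F, p4 = T, p5 = T, p6 = F is a satisfying assignment.

SATISFIABLE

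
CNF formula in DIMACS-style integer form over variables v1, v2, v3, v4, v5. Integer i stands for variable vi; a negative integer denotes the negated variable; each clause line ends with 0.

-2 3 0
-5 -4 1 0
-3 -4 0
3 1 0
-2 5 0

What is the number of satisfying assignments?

10

Split on v3, then v1.
  v3=1, v1=1: remaining (v2,v4,v5) ∈ {(0,0,0); (0,0,1); (1,0,1)} — 3.
  v3=1, v1=0: remaining (v2,v4,v5) ∈ {(0,0,0); (0,0,1); (1,0,1)} — 3.
  v3=0, v1=1: remaining (v2,v4,v5) ∈ {(0,0,0); (0,0,1); (0,1,0); (0,1,1)} — 4.
  v3=0, v1=0: a clause becomes empty — 0.
Total: 3 + 3 + 4 + 0 = 10.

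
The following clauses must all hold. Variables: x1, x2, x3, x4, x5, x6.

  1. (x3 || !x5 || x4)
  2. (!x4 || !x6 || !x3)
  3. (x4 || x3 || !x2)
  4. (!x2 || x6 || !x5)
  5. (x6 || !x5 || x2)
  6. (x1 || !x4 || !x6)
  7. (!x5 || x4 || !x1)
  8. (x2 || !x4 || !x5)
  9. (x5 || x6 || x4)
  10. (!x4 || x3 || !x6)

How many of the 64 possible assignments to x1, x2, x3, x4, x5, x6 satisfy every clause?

Case analysis on x4 and x5:
  x4=T, x5=T: a clause becomes empty — 0.
  x4=T, x5=F: forces x6=F; x1, x2, x3 free → 2^3 = 8.
  x4=F, x5=T: remaining (x1,x2,x3,x6) ∈ {(F,F,T,T); (F,T,T,T)} — 2.
  x4=F, x5=F: x1 free; 3 ways for (x2,x3,x6) × 2^1 = 6.
Total: 0 + 8 + 2 + 6 = 16.

16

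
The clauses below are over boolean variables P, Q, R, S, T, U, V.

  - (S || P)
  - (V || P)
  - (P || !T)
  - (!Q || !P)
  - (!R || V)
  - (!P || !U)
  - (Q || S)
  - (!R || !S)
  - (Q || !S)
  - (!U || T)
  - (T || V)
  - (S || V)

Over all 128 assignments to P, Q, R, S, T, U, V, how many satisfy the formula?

1

The models are:
  P=F Q=T R=F S=T T=F U=F V=T
Count: 1.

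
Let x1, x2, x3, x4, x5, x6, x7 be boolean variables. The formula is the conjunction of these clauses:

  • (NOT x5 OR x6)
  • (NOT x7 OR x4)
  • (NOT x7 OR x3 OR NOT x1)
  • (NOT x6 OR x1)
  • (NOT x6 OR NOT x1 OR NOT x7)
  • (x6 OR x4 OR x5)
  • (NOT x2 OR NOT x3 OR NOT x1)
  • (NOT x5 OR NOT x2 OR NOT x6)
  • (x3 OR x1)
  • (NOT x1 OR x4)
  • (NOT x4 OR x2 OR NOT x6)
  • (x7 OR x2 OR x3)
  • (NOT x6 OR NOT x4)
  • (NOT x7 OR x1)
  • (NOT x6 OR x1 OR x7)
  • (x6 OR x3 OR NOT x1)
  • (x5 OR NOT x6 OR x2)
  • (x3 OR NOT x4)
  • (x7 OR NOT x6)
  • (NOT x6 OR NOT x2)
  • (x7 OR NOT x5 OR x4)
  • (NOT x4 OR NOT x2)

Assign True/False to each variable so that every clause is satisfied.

x1=T, x2=F, x3=T, x4=T, x5=F, x6=F, x7=T

Branch on x1: take x1 = True.
  then x4 is forced to True.
  then x6 is forced to False.
  then x5 is forced to False.
  then x3 is forced to True.
  then x2 is forced to False.
x7 is now unconstrained; take x7 = True.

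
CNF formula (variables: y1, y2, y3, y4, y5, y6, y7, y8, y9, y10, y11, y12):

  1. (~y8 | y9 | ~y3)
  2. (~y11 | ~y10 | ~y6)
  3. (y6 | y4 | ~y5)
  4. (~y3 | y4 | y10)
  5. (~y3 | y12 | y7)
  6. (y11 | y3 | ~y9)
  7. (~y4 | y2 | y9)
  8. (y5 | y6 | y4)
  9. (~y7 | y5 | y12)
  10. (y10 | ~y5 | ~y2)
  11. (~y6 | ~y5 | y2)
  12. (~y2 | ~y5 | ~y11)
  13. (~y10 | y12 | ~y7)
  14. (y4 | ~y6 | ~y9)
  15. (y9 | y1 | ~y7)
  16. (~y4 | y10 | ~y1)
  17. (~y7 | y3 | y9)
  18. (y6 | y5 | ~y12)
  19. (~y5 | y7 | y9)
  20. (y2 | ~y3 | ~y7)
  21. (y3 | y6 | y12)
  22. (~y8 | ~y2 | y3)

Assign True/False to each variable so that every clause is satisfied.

y1=True, y2=False, y3=True, y4=True, y5=True, y6=False, y7=False, y8=False, y9=True, y10=True, y11=True, y12=True

Pure literal: y8 appears only negated; assign y8 = False.
Branch on y1: take y1 = True.
The remaining clauses are satisfied by y2 = False, y3 = True, y4 = True, y5 = True, y6 = False, y7 = False, y9 = True, y10 = True, y11 = True, y12 = True.
Check each clause:
  1. (y9 | ~y3 | ~y8) — ~y8 is true.
  2. (~y11 | ~y10 | ~y6) — ~y6 is true.
  3. (y6 | y4 | ~y5) — y4 is true.
  4. (~y3 | y10 | y4) — y10 is true.
  5. (y12 | y7 | ~y3) — y12 is true.
  6. (y11 | ~y9 | y3) — y11 is true.
  7. (y9 | ~y4 | y2) — y9 is true.
  8. (y4 | y6 | y5) — y4 is true.
  9. (~y7 | y12 | y5) — ~y7 is true.
  10. (~y2 | y10 | ~y5) — y10 is true.
  11. (~y6 | ~y5 | y2) — ~y6 is true.
  12. (~y2 | ~y5 | ~y11) — ~y2 is true.
  13. (~y10 | y12 | ~y7) — ~y7 is true.
  14. (~y9 | ~y6 | y4) — ~y6 is true.
  15. (y1 | ~y7 | y9) — ~y7 is true.
  16. (~y1 | ~y4 | y10) — y10 is true.
  17. (~y7 | y9 | y3) — ~y7 is true.
  18. (y5 | ~y12 | y6) — y5 is true.
  19. (y9 | ~y5 | y7) — y9 is true.
  20. (y2 | ~y7 | ~y3) — ~y7 is true.
  21. (y3 | y12 | y6) — y3 is true.
  22. (~y8 | y3 | ~y2) — ~y8 is true.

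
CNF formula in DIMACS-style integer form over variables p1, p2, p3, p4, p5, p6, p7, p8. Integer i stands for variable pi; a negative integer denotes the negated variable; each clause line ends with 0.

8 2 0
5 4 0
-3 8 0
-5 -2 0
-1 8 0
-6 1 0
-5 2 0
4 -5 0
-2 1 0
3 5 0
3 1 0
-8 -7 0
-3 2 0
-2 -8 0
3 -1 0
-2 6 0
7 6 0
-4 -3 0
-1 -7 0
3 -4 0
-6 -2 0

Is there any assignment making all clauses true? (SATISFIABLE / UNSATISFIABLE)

p2 = True:
  propagation gives p5=False, p4=True, p1=True, p8=True; an empty clause results — contradiction.
p2 = False:
  propagation gives p8=True, p5=False, p4=True, p3=True; an empty clause results — contradiction.
Every branch closes, so no satisfying assignment exists.

UNSATISFIABLE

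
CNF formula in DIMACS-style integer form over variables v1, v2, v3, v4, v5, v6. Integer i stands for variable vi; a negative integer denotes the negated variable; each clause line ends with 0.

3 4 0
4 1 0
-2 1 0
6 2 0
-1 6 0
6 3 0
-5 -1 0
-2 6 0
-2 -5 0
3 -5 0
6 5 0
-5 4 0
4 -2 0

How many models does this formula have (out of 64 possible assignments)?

8

The models are:
  v1=0 v2=0 v3=0 v4=1 v5=0 v6=1
  v1=0 v2=0 v3=1 v4=1 v5=0 v6=1
  v1=0 v2=0 v3=1 v4=1 v5=1 v6=1
  v1=1 v2=0 v3=0 v4=1 v5=0 v6=1
  v1=1 v2=0 v3=1 v4=0 v5=0 v6=1
  v1=1 v2=0 v3=1 v4=1 v5=0 v6=1
  v1=1 v2=1 v3=0 v4=1 v5=0 v6=1
  v1=1 v2=1 v3=1 v4=1 v5=0 v6=1
Count: 8.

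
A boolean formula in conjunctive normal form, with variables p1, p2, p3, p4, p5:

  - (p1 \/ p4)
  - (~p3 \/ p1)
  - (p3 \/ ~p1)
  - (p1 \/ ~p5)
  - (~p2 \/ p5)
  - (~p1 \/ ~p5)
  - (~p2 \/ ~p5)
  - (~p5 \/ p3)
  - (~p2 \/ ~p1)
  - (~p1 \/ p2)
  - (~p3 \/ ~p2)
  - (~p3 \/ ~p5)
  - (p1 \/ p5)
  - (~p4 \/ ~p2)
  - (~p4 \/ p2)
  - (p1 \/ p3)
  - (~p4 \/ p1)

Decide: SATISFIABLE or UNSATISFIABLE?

UNSATISFIABLE

p1 = True:
  propagation gives p3=True, p5=False, p2=False; an empty clause results — contradiction.
p1 = False:
  propagation gives p4=True; an empty clause results — contradiction.
Every branch closes, so no satisfying assignment exists.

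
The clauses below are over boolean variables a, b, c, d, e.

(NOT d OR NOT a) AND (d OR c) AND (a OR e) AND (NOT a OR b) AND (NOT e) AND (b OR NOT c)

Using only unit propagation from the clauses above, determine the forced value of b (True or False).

(NOT e) is a unit clause: e = False.
(e OR a) with e = False leaves only a, so a = True.
In (NOT a OR NOT d), NOT a is now false; NOT d must hold, so d = False.
(d OR c) with d = False leaves only c, so c = True.
From (NOT a OR b) and a = True: b = True.

True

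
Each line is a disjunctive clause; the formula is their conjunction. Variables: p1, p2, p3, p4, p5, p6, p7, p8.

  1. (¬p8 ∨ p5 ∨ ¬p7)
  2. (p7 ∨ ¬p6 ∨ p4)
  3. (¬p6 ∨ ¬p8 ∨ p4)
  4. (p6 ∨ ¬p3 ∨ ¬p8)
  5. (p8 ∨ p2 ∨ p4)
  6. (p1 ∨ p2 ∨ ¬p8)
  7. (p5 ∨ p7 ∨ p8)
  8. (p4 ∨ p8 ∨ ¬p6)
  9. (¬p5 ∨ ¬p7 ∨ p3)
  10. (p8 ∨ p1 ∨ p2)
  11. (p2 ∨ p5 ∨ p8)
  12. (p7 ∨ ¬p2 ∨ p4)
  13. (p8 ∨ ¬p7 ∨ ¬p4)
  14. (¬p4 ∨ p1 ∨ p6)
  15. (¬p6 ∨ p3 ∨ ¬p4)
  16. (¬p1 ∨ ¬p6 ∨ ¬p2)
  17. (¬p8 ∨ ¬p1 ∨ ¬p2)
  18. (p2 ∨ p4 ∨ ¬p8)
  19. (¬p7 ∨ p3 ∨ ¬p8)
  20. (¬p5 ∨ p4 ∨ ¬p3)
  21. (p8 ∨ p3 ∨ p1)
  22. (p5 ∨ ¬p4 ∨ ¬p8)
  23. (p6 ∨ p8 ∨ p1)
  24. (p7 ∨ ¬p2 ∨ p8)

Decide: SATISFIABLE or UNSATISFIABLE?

Branch on p1: take p1 = True.
Set p2 = False and propagate.
For the remaining variables, p3 = True, p4 = True, p5 = True, p6 = True, p7 = False, p8 = False works.
So p1=True, p2=False, p3=True, p4=True, p5=True, p6=True, p7=False, p8=False is a satisfying assignment.

SATISFIABLE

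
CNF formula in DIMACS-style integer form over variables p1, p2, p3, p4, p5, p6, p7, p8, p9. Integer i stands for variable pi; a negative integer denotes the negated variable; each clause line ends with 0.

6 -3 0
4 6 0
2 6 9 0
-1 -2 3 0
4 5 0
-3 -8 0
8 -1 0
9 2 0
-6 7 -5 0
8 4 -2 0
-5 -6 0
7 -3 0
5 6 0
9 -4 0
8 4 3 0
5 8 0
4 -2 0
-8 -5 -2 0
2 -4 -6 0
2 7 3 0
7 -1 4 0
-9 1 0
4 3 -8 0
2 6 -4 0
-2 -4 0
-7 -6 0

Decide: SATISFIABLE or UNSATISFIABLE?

UNSATISFIABLE

p4 = True:
  propagation gives p9=True, p1=True, p8=True, p3=False; an empty clause results — contradiction.
p4 = False:
  propagation gives p6=True, p5=True; an empty clause results — contradiction.
Every branch closes, so no satisfying assignment exists.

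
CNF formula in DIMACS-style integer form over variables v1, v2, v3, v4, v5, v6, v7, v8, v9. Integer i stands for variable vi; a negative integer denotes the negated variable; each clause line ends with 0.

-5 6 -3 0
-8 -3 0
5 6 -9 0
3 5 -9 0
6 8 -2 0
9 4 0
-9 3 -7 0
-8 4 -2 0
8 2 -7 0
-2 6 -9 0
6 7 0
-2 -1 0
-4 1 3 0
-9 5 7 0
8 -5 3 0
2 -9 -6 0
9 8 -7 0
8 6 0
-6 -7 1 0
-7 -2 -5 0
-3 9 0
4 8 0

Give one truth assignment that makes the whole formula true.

Set v1 = True and propagate.
  then v2 is forced to False.
Set v3 = False and propagate.
The remaining clauses are satisfied by v4 = True, v5 = False, v6 = True, v7 = False, v8 = False, v9 = False.
Check each clause:
  1. (v6 | ~v3 | ~v5) — ~v5 is true.
  2. (~v3 | ~v8) — ~v8 is true.
  3. (~v9 | v5 | v6) — v6 is true.
  4. (v5 | ~v9 | v3) — ~v9 is true.
  5. (v6 | v8 | ~v2) — ~v2 is true.
  6. (v4 | v9) — v4 is true.
  7. (~v9 | v3 | ~v7) — ~v7 is true.
  8. (~v8 | ~v2 | v4) — ~v8 is true.
  9. (v2 | v8 | ~v7) — ~v7 is true.
  10. (~v2 | v6 | ~v9) — ~v2 is true.
  11. (v6 | v7) — v6 is true.
  12. (~v2 | ~v1) — ~v2 is true.
  13. (~v4 | v1 | v3) — v1 is true.
  14. (v5 | v7 | ~v9) — ~v9 is true.
  15. (~v5 | v8 | v3) — ~v5 is true.
  16. (v2 | ~v6 | ~v9) — ~v9 is true.
  17. (v9 | v8 | ~v7) — ~v7 is true.
  18. (v8 | v6) — v6 is true.
  19. (v1 | ~v6 | ~v7) — ~v7 is true.
  20. (~v7 | ~v5 | ~v2) — ~v7 is true.
  21. (v9 | ~v3) — ~v3 is true.
  22. (v4 | v8) — v4 is true.

v1=True, v2=False, v3=False, v4=True, v5=False, v6=True, v7=False, v8=False, v9=False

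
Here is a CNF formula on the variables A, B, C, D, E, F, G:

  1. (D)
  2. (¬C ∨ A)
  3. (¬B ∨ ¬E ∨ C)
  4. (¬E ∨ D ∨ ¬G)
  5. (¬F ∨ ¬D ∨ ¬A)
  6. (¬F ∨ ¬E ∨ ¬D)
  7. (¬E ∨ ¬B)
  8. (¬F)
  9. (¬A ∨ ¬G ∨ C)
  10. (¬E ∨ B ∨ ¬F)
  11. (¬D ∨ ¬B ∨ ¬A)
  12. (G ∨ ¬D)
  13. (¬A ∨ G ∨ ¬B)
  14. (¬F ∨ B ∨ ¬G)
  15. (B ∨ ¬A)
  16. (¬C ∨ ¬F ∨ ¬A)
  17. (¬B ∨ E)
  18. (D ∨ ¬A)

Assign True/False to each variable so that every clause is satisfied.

Unit propagation: (D) forces D = True.
(¬F) is a unit clause, so F = False.
(G) is a unit clause, so G = True.
Branch on A: take A = False.
  then C is forced to False.
Branch on B: take B = False.
E is now unconstrained; take E = False.
Every clause has at least one true literal under this assignment.

A = F, B = F, C = F, D = T, E = F, F = F, G = T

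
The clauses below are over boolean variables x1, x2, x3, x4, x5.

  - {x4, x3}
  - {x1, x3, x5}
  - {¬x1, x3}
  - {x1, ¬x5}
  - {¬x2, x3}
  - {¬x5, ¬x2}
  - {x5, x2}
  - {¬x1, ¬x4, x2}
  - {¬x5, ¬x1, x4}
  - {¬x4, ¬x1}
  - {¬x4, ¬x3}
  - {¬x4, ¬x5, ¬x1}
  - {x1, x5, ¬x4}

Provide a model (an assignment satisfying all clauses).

x1 = True, x2 = True, x3 = True, x4 = False, x5 = False

Branch on x1: take x1 = True.
  then x3 is forced to True.
  then x4 is forced to False.
  then x5 is forced to False.
  then x2 is forced to True.
Every clause has at least one true literal under this assignment.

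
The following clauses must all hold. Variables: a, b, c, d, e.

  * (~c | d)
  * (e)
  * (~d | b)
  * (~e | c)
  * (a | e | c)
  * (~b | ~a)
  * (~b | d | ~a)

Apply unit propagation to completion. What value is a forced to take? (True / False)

(e) stands alone — e = True.
From (~e | c) and e = True: c = True.
(~c | d) with c = True leaves only d, so d = True.
(b | ~d) with d = True leaves only b, so b = True.
In (~a | ~b), ~b is now false; ~a must hold, so a = False.

False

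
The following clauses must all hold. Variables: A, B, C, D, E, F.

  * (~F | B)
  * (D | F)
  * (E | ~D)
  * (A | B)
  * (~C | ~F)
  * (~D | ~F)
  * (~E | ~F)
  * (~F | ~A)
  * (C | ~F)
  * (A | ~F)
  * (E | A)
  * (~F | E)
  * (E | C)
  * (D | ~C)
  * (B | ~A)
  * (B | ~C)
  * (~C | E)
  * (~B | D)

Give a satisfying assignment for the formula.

Try A = True.
  then F is forced to False.
  then D is forced to True.
  then E is forced to True.
  then B is forced to True.
C is now unconstrained; take C = False.

A=1, B=1, C=0, D=1, E=1, F=0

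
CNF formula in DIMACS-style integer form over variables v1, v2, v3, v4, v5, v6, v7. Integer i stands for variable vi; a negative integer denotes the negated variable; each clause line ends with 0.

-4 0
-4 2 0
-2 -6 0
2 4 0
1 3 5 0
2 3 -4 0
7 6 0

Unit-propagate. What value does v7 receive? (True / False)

(~v4) is a unit clause: v4 = False.
In (v4 \/ v2), v4 is now false; v2 must hold, so v2 = True.
From (~v2 \/ ~v6) and v2 = True: v6 = False.
From (v6 \/ v7) and v6 = False: v7 = True.

True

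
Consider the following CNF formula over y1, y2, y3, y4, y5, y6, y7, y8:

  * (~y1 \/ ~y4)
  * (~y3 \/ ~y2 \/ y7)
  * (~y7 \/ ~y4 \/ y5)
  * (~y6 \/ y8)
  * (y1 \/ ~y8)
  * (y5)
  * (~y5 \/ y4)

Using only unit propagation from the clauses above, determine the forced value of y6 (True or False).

(y5) is a unit clause: y5 = True.
(~y5 \/ y4) with y5 = True leaves only y4, so y4 = True.
(~y4 \/ ~y1) with y4 = True leaves only ~y1, so y1 = False.
(~y8 \/ y1) with y1 = False leaves only ~y8, so y8 = False.
From (y8 \/ ~y6) and y8 = False: y6 = False.

False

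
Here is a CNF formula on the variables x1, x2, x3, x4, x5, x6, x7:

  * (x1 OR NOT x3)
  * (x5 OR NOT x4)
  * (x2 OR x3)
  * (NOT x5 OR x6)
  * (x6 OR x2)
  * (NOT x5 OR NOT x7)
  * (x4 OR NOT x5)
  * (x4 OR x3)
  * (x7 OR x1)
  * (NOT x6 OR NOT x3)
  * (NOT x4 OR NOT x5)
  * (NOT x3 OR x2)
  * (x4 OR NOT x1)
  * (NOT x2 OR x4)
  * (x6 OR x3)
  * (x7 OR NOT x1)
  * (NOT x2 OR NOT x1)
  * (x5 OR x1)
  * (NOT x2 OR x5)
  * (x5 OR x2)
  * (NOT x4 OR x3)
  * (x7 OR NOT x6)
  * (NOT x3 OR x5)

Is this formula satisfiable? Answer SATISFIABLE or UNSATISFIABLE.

UNSATISFIABLE

x5 = True:
  propagation gives x6=True, x7=False; an empty clause results — contradiction.
x5 = False:
  propagation gives x4=False, x3=True; an empty clause results — contradiction.
Every branch closes, so no satisfying assignment exists.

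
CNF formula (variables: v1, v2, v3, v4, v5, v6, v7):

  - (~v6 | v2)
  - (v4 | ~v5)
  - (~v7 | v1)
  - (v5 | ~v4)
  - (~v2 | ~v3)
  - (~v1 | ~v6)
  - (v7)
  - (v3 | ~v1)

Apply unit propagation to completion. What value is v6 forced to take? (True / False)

False

Unit clause (v7) sets v7 = True.
In (~v7 | v1), ~v7 is now false; v1 must hold, so v1 = True.
(~v1 | ~v6) with v1 = True leaves only ~v6, so v6 = False.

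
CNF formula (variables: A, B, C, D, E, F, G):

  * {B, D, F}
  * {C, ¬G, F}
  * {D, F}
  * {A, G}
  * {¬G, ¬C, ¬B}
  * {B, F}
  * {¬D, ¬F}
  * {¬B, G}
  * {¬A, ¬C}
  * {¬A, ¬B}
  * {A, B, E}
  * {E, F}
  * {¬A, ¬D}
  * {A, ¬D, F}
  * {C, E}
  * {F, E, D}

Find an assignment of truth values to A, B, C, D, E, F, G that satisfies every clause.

A = T, B = F, C = F, D = F, E = T, F = T, G = T

E occurs only positively in the remaining clauses — set E = True.
Try A = True.
  then C is forced to False.
  then B is forced to False.
  then F is forced to True.
  then D is forced to False.
G is now unconstrained; take G = True.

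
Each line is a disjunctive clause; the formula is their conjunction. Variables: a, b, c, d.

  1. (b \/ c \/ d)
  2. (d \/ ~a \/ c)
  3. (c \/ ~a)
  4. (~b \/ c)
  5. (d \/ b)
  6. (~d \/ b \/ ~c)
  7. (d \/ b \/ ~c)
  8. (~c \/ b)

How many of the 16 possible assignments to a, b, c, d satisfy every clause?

5

The models are:
  a=0 b=0 c=0 d=1
  a=0 b=1 c=1 d=0
  a=0 b=1 c=1 d=1
  a=1 b=1 c=1 d=0
  a=1 b=1 c=1 d=1
Count: 5.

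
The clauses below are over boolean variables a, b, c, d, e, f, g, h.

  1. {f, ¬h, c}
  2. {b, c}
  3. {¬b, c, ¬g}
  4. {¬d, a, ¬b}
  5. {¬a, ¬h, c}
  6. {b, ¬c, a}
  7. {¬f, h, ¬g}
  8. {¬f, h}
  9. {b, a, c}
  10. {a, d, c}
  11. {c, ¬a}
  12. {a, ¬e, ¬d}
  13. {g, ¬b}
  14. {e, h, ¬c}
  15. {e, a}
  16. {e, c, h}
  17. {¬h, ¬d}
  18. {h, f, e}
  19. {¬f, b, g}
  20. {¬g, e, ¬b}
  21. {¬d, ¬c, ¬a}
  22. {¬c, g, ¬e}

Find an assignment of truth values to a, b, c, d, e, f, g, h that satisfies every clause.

Try a = True.
  then c is forced to True.
  then d is forced to False.
Try b = True.
  then g is forced to True.
  then e is forced to True.
Branch on f: take f = False.
h is now unconstrained; take h = True.

a=1, b=1, c=1, d=0, e=1, f=0, g=1, h=1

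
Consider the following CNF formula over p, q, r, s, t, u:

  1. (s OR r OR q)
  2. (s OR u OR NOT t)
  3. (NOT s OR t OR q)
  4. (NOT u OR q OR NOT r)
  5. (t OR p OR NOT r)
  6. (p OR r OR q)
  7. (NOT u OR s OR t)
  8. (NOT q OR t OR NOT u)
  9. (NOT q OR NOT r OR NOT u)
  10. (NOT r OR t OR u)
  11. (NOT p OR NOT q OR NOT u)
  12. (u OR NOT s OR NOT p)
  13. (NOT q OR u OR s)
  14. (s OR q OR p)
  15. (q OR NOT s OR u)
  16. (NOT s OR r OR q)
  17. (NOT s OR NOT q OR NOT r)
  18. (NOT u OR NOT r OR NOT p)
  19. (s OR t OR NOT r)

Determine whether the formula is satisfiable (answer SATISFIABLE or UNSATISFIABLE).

SATISFIABLE

Set p = False and propagate.
Set q = True and propagate.
Try r = False.
The remaining clauses are satisfied by s = True, t = True, u = False.
So p=0  q=1  r=0  s=1  t=1  u=0 is a satisfying assignment.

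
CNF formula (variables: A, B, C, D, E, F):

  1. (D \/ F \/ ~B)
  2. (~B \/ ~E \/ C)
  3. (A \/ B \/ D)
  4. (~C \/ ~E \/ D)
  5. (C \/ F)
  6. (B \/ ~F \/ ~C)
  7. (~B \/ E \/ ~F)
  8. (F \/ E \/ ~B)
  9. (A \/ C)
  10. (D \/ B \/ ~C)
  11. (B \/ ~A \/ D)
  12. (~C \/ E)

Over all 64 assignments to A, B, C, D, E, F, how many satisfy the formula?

Split on B, then C.
  B=T, C=T: remaining (A,D,E,F) ∈ {(F,T,T,F); (F,T,T,T); (T,T,T,F); (T,T,T,T)} — 4.
  B=T, C=F: a clause becomes empty — 0.
  B=F, C=T: remaining (A,D,E,F) ∈ {(F,T,T,F); (T,T,T,F)} — 2.
  B=F, C=F: remaining (A,D,E,F) ∈ {(T,T,F,T); (T,T,T,T)} — 2.
Total: 4 + 0 + 2 + 2 = 8.

8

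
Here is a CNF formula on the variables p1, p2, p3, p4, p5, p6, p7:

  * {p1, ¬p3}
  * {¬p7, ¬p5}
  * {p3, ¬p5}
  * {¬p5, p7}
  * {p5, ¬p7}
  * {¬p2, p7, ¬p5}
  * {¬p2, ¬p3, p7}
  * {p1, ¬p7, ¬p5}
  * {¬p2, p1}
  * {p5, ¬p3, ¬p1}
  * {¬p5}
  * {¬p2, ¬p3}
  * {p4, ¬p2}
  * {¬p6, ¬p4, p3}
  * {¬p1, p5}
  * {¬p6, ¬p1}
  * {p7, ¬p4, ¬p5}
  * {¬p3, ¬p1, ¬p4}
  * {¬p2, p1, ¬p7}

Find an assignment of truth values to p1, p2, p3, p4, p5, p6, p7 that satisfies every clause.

(¬p5) is a unit clause, so p5 = False.
Unit propagation: (¬p7) forces p7 = False.
Unit propagation: (¬p1) forces p1 = False.
(¬p3) is a unit clause, so p3 = False.
Unit propagation: (¬p2) forces p2 = False.
Pure literal: p4 appears only negated; assign p4 = False.
p6 is now unconstrained; take p6 = True.

p1=0, p2=0, p3=0, p4=0, p5=0, p6=1, p7=0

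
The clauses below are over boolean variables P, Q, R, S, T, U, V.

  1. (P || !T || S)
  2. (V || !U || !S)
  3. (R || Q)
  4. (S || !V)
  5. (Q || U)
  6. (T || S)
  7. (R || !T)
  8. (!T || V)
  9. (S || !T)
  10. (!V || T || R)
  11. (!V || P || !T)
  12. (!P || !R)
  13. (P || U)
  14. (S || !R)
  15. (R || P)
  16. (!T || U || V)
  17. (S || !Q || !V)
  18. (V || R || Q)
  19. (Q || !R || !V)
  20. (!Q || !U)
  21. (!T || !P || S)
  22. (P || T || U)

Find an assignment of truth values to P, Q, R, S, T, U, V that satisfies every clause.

Branch on P: take P = True.
  then R is forced to False.
  then Q is forced to True.
  then T is forced to False.
  then S is forced to True.
  then V is forced to False.
  then U is forced to False.

P=1, Q=1, R=0, S=1, T=0, U=0, V=0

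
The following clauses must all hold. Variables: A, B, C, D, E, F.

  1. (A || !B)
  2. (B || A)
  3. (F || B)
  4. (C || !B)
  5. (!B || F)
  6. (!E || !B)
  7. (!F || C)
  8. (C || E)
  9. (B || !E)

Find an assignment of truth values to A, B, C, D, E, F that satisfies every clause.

Pure literal: A appears only positively; assign A = True.
Pure literal: C appears only positively; assign C = True.
Try B = False.
  then F is forced to True.
  then E is forced to False.
D is now unconstrained; take D = False.

A=True  B=False  C=True  D=False  E=False  F=True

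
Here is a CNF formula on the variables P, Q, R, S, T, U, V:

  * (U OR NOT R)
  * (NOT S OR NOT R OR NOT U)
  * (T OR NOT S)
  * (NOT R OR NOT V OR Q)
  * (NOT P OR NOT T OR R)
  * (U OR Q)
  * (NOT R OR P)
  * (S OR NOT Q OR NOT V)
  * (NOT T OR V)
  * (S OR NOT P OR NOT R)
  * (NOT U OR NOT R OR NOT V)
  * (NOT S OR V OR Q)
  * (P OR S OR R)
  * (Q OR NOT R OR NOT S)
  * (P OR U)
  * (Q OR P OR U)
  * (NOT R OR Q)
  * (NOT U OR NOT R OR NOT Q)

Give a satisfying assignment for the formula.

Branch on P: take P = True.
The remaining clauses are satisfied by Q = True, R = False, S = False, T = False, U = True, V = False.
Every clause has at least one true literal under this assignment.

P=T, Q=T, R=F, S=F, T=F, U=T, V=F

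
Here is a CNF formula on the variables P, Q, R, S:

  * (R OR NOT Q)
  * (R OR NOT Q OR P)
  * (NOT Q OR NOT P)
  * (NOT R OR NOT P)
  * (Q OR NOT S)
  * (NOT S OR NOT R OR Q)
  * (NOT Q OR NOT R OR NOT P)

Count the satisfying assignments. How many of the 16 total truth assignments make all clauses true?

5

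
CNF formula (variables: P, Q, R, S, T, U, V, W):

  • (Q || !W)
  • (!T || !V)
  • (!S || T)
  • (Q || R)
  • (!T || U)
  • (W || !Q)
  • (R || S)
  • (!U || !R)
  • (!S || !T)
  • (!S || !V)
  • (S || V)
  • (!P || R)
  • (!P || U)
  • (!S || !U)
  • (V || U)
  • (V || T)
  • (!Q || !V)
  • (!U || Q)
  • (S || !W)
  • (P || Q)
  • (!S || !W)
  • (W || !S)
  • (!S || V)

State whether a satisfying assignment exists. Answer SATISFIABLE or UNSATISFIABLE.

UNSATISFIABLE

S = True:
  propagation gives T=True; an empty clause results — contradiction.
S = False:
  propagation gives R=True, U=False, T=False, V=True; an empty clause results — contradiction.
Every branch closes, so no satisfying assignment exists.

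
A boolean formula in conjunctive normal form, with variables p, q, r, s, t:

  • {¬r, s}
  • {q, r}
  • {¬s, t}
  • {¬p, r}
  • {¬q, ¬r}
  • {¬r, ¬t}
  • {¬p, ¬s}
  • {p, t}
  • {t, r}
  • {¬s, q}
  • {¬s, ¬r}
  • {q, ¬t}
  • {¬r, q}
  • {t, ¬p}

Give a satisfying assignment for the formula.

p = 0, q = 1, r = 0, s = 1, t = 1

Check each clause:
  1. {¬r, s} — s is true.
  2. {r, q} — q is true.
  3. {¬s, t} — t is true.
  4. {¬p, r} — ¬p is true.
  5. {¬q, ¬r} — ¬r is true.
  6. {¬t, ¬r} — ¬r is true.
  7. {¬p, ¬s} — ¬p is true.
  8. {p, t} — t is true.
  9. {t, r} — t is true.
  10. {¬s, q} — q is true.
  11. {¬r, ¬s} — ¬r is true.
  12. {q, ¬t} — q is true.
  13. {¬r, q} — q is true.
  14. {t, ¬p} — t is true.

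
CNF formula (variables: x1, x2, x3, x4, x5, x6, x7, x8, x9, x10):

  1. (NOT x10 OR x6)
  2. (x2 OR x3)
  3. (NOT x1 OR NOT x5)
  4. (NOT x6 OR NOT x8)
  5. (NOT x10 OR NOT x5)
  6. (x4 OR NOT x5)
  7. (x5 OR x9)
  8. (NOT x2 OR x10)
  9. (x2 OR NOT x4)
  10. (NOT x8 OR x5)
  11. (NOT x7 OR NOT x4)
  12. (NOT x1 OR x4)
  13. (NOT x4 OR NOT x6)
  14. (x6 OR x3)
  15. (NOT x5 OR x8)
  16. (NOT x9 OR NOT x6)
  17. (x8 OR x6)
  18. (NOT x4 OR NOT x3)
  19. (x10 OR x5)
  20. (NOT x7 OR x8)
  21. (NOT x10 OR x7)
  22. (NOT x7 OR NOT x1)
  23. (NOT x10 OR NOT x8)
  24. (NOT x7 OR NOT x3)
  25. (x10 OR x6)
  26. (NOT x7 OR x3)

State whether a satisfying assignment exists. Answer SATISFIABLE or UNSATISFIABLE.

UNSATISFIABLE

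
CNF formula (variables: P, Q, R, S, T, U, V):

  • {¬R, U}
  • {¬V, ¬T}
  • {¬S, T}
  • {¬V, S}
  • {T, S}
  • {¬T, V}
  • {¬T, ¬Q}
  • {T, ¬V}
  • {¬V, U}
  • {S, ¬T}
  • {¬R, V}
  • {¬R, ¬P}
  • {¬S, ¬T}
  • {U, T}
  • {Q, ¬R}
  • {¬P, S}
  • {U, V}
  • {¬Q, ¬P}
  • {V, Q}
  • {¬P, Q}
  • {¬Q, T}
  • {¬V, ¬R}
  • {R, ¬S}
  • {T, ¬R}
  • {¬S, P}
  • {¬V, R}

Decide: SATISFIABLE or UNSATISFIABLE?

UNSATISFIABLE

T = True:
  propagation gives V=False; an empty clause results — contradiction.
T = False:
  propagation gives S=False; an empty clause results — contradiction.
Every branch closes, so no satisfying assignment exists.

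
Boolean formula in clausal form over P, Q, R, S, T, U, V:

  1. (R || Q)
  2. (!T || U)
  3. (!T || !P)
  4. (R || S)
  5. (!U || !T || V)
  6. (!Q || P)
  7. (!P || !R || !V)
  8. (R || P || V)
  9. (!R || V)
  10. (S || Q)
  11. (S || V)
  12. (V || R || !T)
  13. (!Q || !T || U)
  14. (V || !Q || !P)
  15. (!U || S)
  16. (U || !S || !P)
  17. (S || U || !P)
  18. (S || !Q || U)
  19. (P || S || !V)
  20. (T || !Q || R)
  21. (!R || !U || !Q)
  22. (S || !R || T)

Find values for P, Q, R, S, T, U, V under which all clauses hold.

P=False  Q=False  R=True  S=True  T=False  U=True  V=True

Try P = False.
  then Q is forced to False.
  then R is forced to True.
  then V is forced to True.
  then S is forced to True.
For the remaining variables, T = False, U = True works.
Every clause has at least one true literal under this assignment.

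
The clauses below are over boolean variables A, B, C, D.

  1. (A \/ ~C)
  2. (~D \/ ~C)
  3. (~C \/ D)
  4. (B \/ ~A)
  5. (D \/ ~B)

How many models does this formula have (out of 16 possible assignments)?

4

Satisfying assignments:
  A=F B=F C=F D=F
  A=F B=F C=F D=T
  A=F B=T C=F D=T
  A=T B=T C=F D=T
That's 4 in total.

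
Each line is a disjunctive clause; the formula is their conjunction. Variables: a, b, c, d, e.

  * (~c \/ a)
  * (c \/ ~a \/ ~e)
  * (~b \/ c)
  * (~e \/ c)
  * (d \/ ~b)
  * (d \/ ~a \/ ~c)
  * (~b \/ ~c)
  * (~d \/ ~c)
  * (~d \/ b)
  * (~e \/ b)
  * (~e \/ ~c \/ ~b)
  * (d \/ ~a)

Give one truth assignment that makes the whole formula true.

a=0  b=0  c=0  d=0  e=0

Check each clause:
  1. (~c \/ a) — ~c is true.
  2. (c \/ ~a \/ ~e) — ~a is true.
  3. (~b \/ c) — ~b is true.
  4. (~e \/ c) — ~e is true.
  5. (d \/ ~b) — ~b is true.
  6. (~a \/ ~c \/ d) — ~c is true.
  7. (~b \/ ~c) — ~c is true.
  8. (~d \/ ~c) — ~d is true.
  9. (b \/ ~d) — ~d is true.
  10. (b \/ ~e) — ~e is true.
  11. (~c \/ ~b \/ ~e) — ~e is true.
  12. (d \/ ~a) — ~a is true.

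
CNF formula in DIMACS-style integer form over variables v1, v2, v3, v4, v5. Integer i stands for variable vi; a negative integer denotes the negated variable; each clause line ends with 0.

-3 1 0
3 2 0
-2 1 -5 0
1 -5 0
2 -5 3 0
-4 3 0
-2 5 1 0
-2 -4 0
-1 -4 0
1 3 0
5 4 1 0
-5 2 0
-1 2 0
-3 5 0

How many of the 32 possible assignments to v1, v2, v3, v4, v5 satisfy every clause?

The models are:
  v1=T v2=T v3=F v4=F v5=F
  v1=T v2=T v3=F v4=F v5=T
  v1=T v2=T v3=T v4=F v5=T
That's 3 in total.

3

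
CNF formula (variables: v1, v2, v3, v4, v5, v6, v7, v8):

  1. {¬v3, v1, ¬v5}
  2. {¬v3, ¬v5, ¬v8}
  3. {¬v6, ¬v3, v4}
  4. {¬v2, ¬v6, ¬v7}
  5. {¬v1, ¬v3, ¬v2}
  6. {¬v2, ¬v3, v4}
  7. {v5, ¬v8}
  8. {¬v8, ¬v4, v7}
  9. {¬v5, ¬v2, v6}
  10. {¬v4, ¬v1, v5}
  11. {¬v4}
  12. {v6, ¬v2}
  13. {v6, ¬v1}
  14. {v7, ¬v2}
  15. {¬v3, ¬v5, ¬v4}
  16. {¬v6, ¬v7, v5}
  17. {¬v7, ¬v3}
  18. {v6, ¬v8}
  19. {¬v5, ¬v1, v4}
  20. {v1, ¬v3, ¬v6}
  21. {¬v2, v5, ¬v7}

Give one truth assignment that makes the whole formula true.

v1 = False  v2 = False  v3 = False  v4 = False  v5 = False  v6 = True  v7 = False  v8 = False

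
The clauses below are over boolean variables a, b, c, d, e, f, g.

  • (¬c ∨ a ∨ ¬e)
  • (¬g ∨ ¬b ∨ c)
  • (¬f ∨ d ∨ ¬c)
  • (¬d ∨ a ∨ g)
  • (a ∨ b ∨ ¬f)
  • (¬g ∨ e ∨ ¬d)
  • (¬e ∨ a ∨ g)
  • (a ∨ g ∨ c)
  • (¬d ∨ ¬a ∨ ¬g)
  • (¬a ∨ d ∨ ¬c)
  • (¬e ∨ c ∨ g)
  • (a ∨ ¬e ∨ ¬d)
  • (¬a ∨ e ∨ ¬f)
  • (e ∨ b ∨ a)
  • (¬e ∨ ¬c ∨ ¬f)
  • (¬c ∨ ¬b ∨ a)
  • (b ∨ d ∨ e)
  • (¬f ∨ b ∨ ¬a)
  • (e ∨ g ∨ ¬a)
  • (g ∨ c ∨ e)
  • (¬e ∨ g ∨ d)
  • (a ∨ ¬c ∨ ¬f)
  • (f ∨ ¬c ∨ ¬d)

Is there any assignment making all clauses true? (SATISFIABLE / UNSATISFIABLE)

SATISFIABLE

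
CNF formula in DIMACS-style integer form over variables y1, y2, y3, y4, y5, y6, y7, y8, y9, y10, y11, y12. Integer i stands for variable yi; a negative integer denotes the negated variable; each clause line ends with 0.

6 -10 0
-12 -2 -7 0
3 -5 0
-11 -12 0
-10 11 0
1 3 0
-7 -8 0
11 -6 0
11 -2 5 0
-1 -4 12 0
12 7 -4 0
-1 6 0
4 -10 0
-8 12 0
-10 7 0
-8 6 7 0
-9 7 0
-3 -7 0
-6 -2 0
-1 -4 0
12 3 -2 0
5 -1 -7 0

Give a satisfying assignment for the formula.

y1=False, y2=False, y3=True, y4=False, y5=False, y6=False, y7=False, y8=False, y9=False, y10=False, y11=False, y12=True

Check each clause:
  1. (¬y10 ∨ y6) — ¬y10 is true.
  2. (¬y2 ∨ ¬y7 ∨ ¬y12) — ¬y7 is true.
  3. (y3 ∨ ¬y5) — y3 is true.
  4. (¬y11 ∨ ¬y12) — ¬y11 is true.
  5. (¬y10 ∨ y11) — ¬y10 is true.
  6. (y3 ∨ y1) — y3 is true.
  7. (¬y7 ∨ ¬y8) — ¬y8 is true.
  8. (¬y6 ∨ y11) — ¬y6 is true.
  9. (y11 ∨ ¬y2 ∨ y5) — ¬y2 is true.
  10. (¬y4 ∨ y12 ∨ ¬y1) — y12 is true.
  11. (y7 ∨ ¬y4 ∨ y12) — ¬y4 is true.
  12. (y6 ∨ ¬y1) — ¬y1 is true.
  13. (y4 ∨ ¬y10) — ¬y10 is true.
  14. (¬y8 ∨ y12) — ¬y8 is true.
  15. (y7 ∨ ¬y10) — ¬y10 is true.
  16. (y7 ∨ y6 ∨ ¬y8) — ¬y8 is true.
  17. (¬y9 ∨ y7) — ¬y9 is true.
  18. (¬y7 ∨ ¬y3) — ¬y7 is true.
  19. (¬y2 ∨ ¬y6) — ¬y6 is true.
  20. (¬y1 ∨ ¬y4) — ¬y4 is true.
  21. (y12 ∨ y3 ∨ ¬y2) — y3 is true.
  22. (y5 ∨ ¬y7 ∨ ¬y1) — ¬y7 is true.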